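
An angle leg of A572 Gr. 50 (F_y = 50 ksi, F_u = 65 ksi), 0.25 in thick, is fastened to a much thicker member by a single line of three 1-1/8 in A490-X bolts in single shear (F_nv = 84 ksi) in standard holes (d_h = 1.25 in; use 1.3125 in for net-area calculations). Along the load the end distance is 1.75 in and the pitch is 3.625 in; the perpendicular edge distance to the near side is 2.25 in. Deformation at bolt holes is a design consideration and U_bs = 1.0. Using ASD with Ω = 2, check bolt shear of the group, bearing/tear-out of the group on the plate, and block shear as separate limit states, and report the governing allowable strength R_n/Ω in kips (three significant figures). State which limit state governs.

Bolt shear: A_b = π·1.125²/4 = 0.994 in²; R_n = 84 × 0.994 × 3 × 1 = 250.5 kips → 250.5 / 2 = 125 kips.
Bearing: edge l_c = 1.125, r_n = 21.94 kips; interior l_c = 2.375, r_n = 43.87 kips; R_n = 21.94 + 2·43.87 = 109.7 kips → 54.8 kips.
Block shear: A_gv = 2.25, A_nv = 1.43, A_nt = 0.3984 in²; R_n = min(0.6F_uA_nv, 0.6F_yA_gv) + U_bs·F_u·A_nt = 81.66 kips → 40.8 kips.
Block shear governs: 40.8 kips.

40.8 kips (block shear governs)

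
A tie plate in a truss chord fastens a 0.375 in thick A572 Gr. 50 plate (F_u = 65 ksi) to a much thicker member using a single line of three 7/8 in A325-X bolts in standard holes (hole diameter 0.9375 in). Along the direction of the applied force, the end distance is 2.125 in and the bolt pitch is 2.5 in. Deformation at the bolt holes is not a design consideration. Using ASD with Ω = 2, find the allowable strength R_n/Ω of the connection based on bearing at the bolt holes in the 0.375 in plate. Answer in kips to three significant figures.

Per bolt r_n = 1.5 l_c t F_u ≤ 3.0 d t F_u; upper limit = 3.0 × 0.875 × 0.375 × 65 = 63.98 kips.
Edge bolt: l_c = 2.125 − 0.9375/2 = 1.656 in → 1.5 × 1.656 × 0.375 × 65 = 60.56 → r_n = 60.56 kips.
Interior bolts: l_c = 2.5 − 0.9375 = 1.562 in → 1.5 × 1.562 × 0.375 × 65 = 57.13 → r_n = 57.13 kips.
R_n = 1 × 60.56 + 2 × 57.13 = 174.8 kips.
Allowable strength R_n/Ω = 174.8 / 2 = 87.4 kips.

87.4 kips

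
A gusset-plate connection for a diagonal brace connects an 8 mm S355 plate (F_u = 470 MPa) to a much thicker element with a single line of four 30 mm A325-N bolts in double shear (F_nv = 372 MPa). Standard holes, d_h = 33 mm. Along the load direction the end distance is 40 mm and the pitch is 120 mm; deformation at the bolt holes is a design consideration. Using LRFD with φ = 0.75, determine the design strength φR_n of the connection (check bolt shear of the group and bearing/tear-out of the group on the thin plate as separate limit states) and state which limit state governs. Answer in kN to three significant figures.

Bolt shear: A_b = π·30²/4 = 706.9 mm²; R_n = 372 × 706.9 × 4 × 2 / 1000 = 2104 kN → 0.75 × 2104 = 1580 kN.
Bearing (1.2 l_c t F_u ≤ 2.4 d t F_u): upper limit = 2.4·30·8·470 / 1000 = 270.7 kN.
  Edge l_c = 40 − 33/2 = 23.5 → r_n = 106 kN; interior l_c = 120 − 33 = 87 → r_n = 270.7 kN.
  R_n,bearing = 1·106 + 3·270.7 = 918.2 kN → 0.75 × 918.2 = 689 kN.
Bearing governs: 689 kN.

689 kN (bearing governs)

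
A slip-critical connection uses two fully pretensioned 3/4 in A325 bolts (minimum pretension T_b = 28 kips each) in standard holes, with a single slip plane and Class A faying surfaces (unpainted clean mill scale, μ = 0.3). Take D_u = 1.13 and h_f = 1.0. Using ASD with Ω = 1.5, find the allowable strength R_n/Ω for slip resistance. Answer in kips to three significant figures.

12.7 kips

R_n = μ · D_u · h_f · T_b · n_s · n_b = 0.3 × 1.13 × 1.0 × 28 × 1 × 2 = 18.98 kips.
Allowable strength R_n/Ω = 18.98 / 1.5 = 12.7 kips.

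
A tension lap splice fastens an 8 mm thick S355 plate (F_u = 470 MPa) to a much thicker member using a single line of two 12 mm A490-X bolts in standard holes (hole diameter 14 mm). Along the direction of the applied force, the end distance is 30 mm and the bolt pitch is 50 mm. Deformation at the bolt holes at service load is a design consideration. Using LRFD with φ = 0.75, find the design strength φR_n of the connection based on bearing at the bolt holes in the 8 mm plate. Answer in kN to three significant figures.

Per bolt r_n = 1.2 l_c t F_u ≤ 2.4 d t F_u; upper limit = 2.4 × 12 × 8 × 470 / 1000 = 108.3 kN.
Edge bolt: l_c = 30 − 14/2 = 23 mm → 1.2 × 23 × 8 × 470 / 1000 = 103.8 → r_n = 103.8 kN.
Interior bolts: l_c = 50 − 14 = 36 mm → 1.2 × 36 × 8 × 470 / 1000 = 162.4 → r_n = 108.3 kN.
R_n = 1 × 103.8 + 1 × 108.3 = 212.1 kN.
Design strength φR_n = 0.75 × 212.1 = 159 kN.

159 kN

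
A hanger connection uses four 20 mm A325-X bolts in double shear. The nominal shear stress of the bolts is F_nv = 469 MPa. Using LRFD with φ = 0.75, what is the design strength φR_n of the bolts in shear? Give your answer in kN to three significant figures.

A_b = π × 20² / 4 = 314.2 mm².
R_n = F_nv · A_b · n · n_s = 469 × 314.2 × 4 × 2 / 1000 = 1179 kN.
Design strength φR_n = 0.75 × 1179 = 884 kN.

884 kN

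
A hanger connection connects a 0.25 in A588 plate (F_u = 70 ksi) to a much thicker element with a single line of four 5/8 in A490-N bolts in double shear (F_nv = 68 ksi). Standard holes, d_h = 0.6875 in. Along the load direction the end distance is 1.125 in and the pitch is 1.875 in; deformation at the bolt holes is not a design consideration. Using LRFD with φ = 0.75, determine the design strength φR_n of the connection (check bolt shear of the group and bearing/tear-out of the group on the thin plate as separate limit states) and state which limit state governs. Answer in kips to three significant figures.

85.5 kips (bearing governs)

Bolt shear: A_b = π·0.625²/4 = 0.3068 in²; R_n = 68 × 0.3068 × 4 × 2 = 166.9 kips → 0.75 × 166.9 = 125 kips.
Bearing (1.5 l_c t F_u ≤ 3.0 d t F_u): upper limit = 3.0·0.625·0.25·70 = 32.81 kips.
  Edge l_c = 1.125 − 0.6875/2 = 0.7812 → r_n = 20.51 kips; interior l_c = 1.875 − 0.6875 = 1.188 → r_n = 31.17 kips.
  R_n,bearing = 1·20.51 + 3·31.17 = 114 kips → 0.75 × 114 = 85.5 kips.
Bearing governs: 85.5 kips.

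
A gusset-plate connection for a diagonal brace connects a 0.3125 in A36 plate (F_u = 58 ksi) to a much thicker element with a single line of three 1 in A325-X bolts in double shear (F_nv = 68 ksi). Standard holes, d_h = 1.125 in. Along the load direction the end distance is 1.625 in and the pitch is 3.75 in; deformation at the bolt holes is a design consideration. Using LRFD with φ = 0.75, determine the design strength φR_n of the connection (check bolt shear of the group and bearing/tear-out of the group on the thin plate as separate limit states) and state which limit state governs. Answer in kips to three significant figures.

82.6 kips (bearing governs)

Bolt shear: A_b = π·1²/4 = 0.7854 in²; R_n = 68 × 0.7854 × 3 × 2 = 320.4 kips → 0.75 × 320.4 = 240 kips.
Bearing (1.2 l_c t F_u ≤ 2.4 d t F_u): upper limit = 2.4·1·0.3125·58 = 43.5 kips.
  Edge l_c = 1.625 − 1.125/2 = 1.062 → r_n = 23.11 kips; interior l_c = 3.75 − 1.125 = 2.625 → r_n = 43.5 kips.
  R_n,bearing = 1·23.11 + 2·43.5 = 110.1 kips → 0.75 × 110.1 = 82.6 kips.
Bearing governs: 82.6 kips.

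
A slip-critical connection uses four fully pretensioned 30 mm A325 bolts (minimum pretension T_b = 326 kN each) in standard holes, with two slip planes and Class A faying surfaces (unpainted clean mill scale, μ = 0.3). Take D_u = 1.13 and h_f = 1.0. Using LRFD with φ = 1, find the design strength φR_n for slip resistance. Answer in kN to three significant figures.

884 kN

R_n = μ · D_u · h_f · T_b · n_s · n_b = 0.3 × 1.13 × 1.0 × 326 × 2 × 4 = 884.1 kN.
Design strength φR_n = 1 × 884.1 = 884 kN.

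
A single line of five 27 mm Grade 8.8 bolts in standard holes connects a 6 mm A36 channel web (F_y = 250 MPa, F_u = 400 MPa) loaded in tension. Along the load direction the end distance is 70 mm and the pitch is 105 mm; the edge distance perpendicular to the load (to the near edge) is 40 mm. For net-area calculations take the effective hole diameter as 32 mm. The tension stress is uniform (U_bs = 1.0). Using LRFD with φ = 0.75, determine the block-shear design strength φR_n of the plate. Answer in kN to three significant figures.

Shear plane L_v = 70 + 4·105 = 490 mm; A_gv = 490 × 6 = 2940 mm².
A_nv = (490 − 4.5·32) × 6 = 2076 mm².
A_nt = (40 − 0.5·32) × 6 = 144 mm².
0.6 F_u A_nv = 498.2 kN; 0.6 F_y A_gv = 441 kN → shear yielding governs the shear term.
R_n = 441 + 1.0 × 400 × 144 / 1000 = 498.6 kN.
Design strength φR_n = 0.75 × 498.6 = 374 kN.

374 kN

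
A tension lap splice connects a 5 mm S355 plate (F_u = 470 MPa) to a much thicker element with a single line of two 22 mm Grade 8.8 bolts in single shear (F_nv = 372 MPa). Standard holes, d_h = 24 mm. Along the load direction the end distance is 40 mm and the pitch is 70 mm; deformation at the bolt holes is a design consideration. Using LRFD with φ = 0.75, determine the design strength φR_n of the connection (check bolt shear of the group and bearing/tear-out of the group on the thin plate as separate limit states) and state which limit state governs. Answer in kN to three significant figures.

152 kN (bearing governs)

Bolt shear: A_b = π·22²/4 = 380.1 mm²; R_n = 372 × 380.1 × 2 × 1 / 1000 = 282.8 kN → 0.75 × 282.8 = 212 kN.
Bearing (1.2 l_c t F_u ≤ 2.4 d t F_u): upper limit = 2.4·22·5·470 / 1000 = 124.1 kN.
  Edge l_c = 40 − 24/2 = 28 → r_n = 78.96 kN; interior l_c = 70 − 24 = 46 → r_n = 124.1 kN.
  R_n,bearing = 1·78.96 + 1·124.1 = 203 kN → 0.75 × 203 = 152 kN.
Bearing governs: 152 kN.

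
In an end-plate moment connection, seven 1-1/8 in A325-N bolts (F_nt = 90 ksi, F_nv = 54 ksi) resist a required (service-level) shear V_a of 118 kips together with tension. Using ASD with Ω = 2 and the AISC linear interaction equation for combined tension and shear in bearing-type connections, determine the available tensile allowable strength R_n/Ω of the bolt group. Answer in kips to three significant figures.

A_b = π·1.125²/4 = 0.994 in²; f_rv = 118 / (7 × 0.994) = 16.96 ksi.
F'_nt = 1.3 F_nt − (Ω F_nt / F_nv) f_rv = 1.3·90 − (2·90/54)·16.96 = 60.47 ksi, capped at F_nt → F'_nt = 60.47 ksi.
R_n = F'_nt · A_b · n = 60.47 × 0.994 × 7 = 420.8 kips.
Allowable strength R_n/Ω = 420.8 / 2 = 210 kips.

210 kips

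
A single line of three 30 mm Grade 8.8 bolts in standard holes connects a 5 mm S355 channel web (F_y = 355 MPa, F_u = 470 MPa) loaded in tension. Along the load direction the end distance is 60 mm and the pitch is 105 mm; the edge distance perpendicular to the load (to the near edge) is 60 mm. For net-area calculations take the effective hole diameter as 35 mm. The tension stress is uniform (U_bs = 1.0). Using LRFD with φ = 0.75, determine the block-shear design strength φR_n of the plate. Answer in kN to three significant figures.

268 kN

Shear plane L_v = 60 + 2·105 = 270 mm; A_gv = 270 × 5 = 1350 mm².
A_nv = (270 − 2.5·35) × 5 = 912.5 mm².
A_nt = (60 − 0.5·35) × 5 = 212.5 mm².
0.6 F_u A_nv = 257.3 kN; 0.6 F_y A_gv = 287.6 kN → shear rupture governs the shear term.
R_n = 257.3 + 1.0 × 470 × 212.5 / 1000 = 357.2 kN.
Design strength φR_n = 0.75 × 357.2 = 268 kN.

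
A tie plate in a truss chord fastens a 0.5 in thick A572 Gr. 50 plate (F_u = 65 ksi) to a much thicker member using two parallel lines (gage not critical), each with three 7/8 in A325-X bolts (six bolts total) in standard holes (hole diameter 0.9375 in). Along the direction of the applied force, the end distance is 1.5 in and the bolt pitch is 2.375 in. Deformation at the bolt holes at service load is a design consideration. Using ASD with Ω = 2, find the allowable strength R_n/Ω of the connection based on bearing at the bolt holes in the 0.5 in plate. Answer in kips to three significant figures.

Per bolt r_n = 1.2 l_c t F_u ≤ 2.4 d t F_u; upper limit = 2.4 × 0.875 × 0.5 × 65 = 68.25 kips.
Edge bolt: l_c = 1.5 − 0.9375/2 = 1.031 in → 1.2 × 1.031 × 0.5 × 65 = 40.22 → r_n = 40.22 kips.
Interior bolts: l_c = 2.375 − 0.9375 = 1.438 in → 1.2 × 1.438 × 0.5 × 65 = 56.06 → r_n = 56.06 kips.
R_n = 2 × 40.22 + 4 × 56.06 = 304.7 kips.
Allowable strength R_n/Ω = 304.7 / 2 = 152 kips.

152 kips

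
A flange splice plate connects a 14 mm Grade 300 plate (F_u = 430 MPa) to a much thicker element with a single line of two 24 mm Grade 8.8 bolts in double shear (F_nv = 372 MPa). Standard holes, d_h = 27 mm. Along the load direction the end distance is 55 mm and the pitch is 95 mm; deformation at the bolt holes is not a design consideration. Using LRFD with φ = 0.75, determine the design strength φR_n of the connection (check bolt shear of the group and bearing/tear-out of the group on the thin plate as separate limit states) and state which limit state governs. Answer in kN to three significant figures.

505 kN (bolt shear governs)

Bolt shear: A_b = π·24²/4 = 452.4 mm²; R_n = 372 × 452.4 × 2 × 2 / 1000 = 673.2 kN → 0.75 × 673.2 = 505 kN.
Bearing (1.5 l_c t F_u ≤ 3.0 d t F_u): upper limit = 3.0·24·14·430 / 1000 = 433.4 kN.
  Edge l_c = 55 − 27/2 = 41.5 → r_n = 374.7 kN; interior l_c = 95 − 27 = 68 → r_n = 433.4 kN.
  R_n,bearing = 1·374.7 + 1·433.4 = 808.2 kN → 0.75 × 808.2 = 606 kN.
Bolt shear governs: 505 kN.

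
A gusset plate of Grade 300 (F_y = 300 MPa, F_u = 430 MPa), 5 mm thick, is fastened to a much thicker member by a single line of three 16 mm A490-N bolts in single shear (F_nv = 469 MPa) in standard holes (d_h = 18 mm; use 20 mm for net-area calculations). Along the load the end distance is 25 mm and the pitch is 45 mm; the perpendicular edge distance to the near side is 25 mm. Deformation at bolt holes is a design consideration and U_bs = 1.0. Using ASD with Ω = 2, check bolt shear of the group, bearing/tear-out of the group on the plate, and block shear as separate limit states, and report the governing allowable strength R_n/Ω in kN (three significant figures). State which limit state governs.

Bolt shear: A_b = π·16²/4 = 201.1 mm²; R_n = 469 × 201.1 × 3 × 1 / 1000 = 282.9 kN → 282.9 / 2 = 141 kN.
Bearing: edge l_c = 16, r_n = 41.28 kN; interior l_c = 27, r_n = 69.66 kN; R_n = 41.28 + 2·69.66 = 180.6 kN → 90.3 kN.
Block shear: A_gv = 575, A_nv = 325, A_nt = 75 mm²; R_n = min(0.6F_uA_nv, 0.6F_yA_gv) + U_bs·F_u·A_nt = 116.1 kN → 58.1 kN.
Block shear governs: 58.1 kN.

58.1 kN (block shear governs)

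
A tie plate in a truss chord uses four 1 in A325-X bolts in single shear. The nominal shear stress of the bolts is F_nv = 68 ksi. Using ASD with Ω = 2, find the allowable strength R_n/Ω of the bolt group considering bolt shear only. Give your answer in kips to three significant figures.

107 kips

A_b = π × 1² / 4 = 0.7854 in².
R_n = F_nv · A_b · n · n_s = 68 × 0.7854 × 4 × 1 = 213.6 kips.
Allowable strength R_n/Ω = 213.6 / 2 = 107 kips.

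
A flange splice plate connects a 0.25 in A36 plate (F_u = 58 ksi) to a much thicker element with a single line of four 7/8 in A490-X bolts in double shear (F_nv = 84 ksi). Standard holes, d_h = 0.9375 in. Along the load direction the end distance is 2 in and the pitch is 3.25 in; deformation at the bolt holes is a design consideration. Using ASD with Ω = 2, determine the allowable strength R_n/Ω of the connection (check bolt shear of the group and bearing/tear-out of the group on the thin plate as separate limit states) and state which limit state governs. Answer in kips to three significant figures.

59 kips (bearing governs)

Bolt shear: A_b = π·0.875²/4 = 0.6013 in²; R_n = 84 × 0.6013 × 4 × 2 = 404.1 kips → 404.1 / 2 = 202 kips.
Bearing (1.2 l_c t F_u ≤ 2.4 d t F_u): upper limit = 2.4·0.875·0.25·58 = 30.45 kips.
  Edge l_c = 2 − 0.9375/2 = 1.531 → r_n = 26.64 kips; interior l_c = 3.25 − 0.9375 = 2.312 → r_n = 30.45 kips.
  R_n,bearing = 1·26.64 + 3·30.45 = 118 kips → 118 / 2 = 59 kips.
Bearing governs: 59 kips.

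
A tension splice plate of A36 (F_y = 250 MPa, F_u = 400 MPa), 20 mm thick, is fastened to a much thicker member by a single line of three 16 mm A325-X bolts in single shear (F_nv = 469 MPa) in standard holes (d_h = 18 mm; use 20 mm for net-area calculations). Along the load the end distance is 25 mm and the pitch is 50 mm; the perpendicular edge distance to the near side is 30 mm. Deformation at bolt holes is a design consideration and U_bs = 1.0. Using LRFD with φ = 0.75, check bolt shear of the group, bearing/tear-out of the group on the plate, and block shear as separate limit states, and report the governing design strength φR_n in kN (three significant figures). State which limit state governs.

Bolt shear: A_b = π·16²/4 = 201.1 mm²; R_n = 469 × 201.1 × 3 × 1 / 1000 = 282.9 kN → 0.75 × 282.9 = 212 kN.
Bearing: edge l_c = 16, r_n = 153.6 kN; interior l_c = 32, r_n = 307.2 kN; R_n = 153.6 + 2·307.2 = 768 kN → 576 kN.
Block shear: A_gv = 2500, A_nv = 1500, A_nt = 400 mm²; R_n = min(0.6F_uA_nv, 0.6F_yA_gv) + U_bs·F_u·A_nt = 520 kN → 390 kN.
Bolt shear governs: 212 kN.

212 kN (bolt shear governs)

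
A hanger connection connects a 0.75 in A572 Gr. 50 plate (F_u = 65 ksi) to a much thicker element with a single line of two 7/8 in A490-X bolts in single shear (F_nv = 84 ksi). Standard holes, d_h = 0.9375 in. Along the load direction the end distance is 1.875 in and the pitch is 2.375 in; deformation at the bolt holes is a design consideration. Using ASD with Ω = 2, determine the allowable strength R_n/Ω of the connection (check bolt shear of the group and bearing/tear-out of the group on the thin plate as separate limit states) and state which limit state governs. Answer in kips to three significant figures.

Bolt shear: A_b = π·0.875²/4 = 0.6013 in²; R_n = 84 × 0.6013 × 2 × 1 = 101 kips → 101 / 2 = 50.5 kips.
Bearing (1.2 l_c t F_u ≤ 2.4 d t F_u): upper limit = 2.4·0.875·0.75·65 = 102.4 kips.
  Edge l_c = 1.875 − 0.9375/2 = 1.406 → r_n = 82.27 kips; interior l_c = 2.375 − 0.9375 = 1.438 → r_n = 84.09 kips.
  R_n,bearing = 1·82.27 + 1·84.09 = 166.4 kips → 166.4 / 2 = 83.2 kips.
Bolt shear governs: 50.5 kips.

50.5 kips (bolt shear governs)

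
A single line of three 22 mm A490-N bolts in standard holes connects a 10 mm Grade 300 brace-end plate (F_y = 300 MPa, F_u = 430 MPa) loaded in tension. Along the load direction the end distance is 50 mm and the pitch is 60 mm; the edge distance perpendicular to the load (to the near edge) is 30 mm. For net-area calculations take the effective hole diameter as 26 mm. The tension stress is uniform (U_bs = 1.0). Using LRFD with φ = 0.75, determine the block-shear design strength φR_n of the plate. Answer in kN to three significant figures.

258 kN

Shear plane L_v = 50 + 2·60 = 170 mm; A_gv = 170 × 10 = 1700 mm².
A_nv = (170 − 2.5·26) × 10 = 1050 mm².
A_nt = (30 − 0.5·26) × 10 = 170 mm².
0.6 F_u A_nv = 270.9 kN; 0.6 F_y A_gv = 306 kN → shear rupture governs the shear term.
R_n = 270.9 + 1.0 × 430 × 170 / 1000 = 344 kN.
Design strength φR_n = 0.75 × 344 = 258 kN.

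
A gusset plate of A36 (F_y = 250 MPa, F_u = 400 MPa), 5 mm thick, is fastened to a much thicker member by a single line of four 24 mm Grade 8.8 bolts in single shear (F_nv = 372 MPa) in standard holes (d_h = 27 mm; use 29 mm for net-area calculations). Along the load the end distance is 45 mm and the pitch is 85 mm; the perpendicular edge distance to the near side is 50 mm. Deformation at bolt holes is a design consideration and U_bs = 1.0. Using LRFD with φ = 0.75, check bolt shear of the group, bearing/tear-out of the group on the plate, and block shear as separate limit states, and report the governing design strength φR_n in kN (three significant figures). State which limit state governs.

Bolt shear: A_b = π·24²/4 = 452.4 mm²; R_n = 372 × 452.4 × 4 × 1 / 1000 = 673.2 kN → 0.75 × 673.2 = 505 kN.
Bearing: edge l_c = 31.5, r_n = 75.6 kN; interior l_c = 58, r_n = 115.2 kN; R_n = 75.6 + 3·115.2 = 421.2 kN → 316 kN.
Block shear: A_gv = 1500, A_nv = 992.5, A_nt = 177.5 mm²; R_n = min(0.6F_uA_nv, 0.6F_yA_gv) + U_bs·F_u·A_nt = 296 kN → 222 kN.
Block shear governs: 222 kN.

222 kN (block shear governs)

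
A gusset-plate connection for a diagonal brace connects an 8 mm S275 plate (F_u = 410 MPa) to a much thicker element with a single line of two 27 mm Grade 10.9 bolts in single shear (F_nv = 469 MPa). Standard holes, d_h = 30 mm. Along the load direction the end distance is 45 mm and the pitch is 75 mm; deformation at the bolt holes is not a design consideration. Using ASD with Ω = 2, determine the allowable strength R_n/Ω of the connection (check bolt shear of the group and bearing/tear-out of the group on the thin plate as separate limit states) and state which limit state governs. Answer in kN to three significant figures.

184 kN (bearing governs)

Bolt shear: A_b = π·27²/4 = 572.6 mm²; R_n = 469 × 572.6 × 2 × 1 / 1000 = 537.1 kN → 537.1 / 2 = 269 kN.
Bearing (1.5 l_c t F_u ≤ 3.0 d t F_u): upper limit = 3.0·27·8·410 / 1000 = 265.7 kN.
  Edge l_c = 45 − 30/2 = 30 → r_n = 147.6 kN; interior l_c = 75 − 30 = 45 → r_n = 221.4 kN.
  R_n,bearing = 1·147.6 + 1·221.4 = 369 kN → 369 / 2 = 184 kN.
Bearing governs: 184 kN.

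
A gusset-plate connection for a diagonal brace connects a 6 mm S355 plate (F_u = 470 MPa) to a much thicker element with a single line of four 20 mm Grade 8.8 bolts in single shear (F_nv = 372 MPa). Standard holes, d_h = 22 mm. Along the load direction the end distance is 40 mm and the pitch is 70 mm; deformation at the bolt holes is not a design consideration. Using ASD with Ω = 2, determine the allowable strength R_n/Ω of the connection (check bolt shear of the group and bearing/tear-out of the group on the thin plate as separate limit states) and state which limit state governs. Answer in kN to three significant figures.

Bolt shear: A_b = π·20²/4 = 314.2 mm²; R_n = 372 × 314.2 × 4 × 1 / 1000 = 467.5 kN → 467.5 / 2 = 234 kN.
Bearing (1.5 l_c t F_u ≤ 3.0 d t F_u): upper limit = 3.0·20·6·470 / 1000 = 169.2 kN.
  Edge l_c = 40 − 22/2 = 29 → r_n = 122.7 kN; interior l_c = 70 − 22 = 48 → r_n = 169.2 kN.
  R_n,bearing = 1·122.7 + 3·169.2 = 630.3 kN → 630.3 / 2 = 315 kN.
Bolt shear governs: 234 kN.

234 kN (bolt shear governs)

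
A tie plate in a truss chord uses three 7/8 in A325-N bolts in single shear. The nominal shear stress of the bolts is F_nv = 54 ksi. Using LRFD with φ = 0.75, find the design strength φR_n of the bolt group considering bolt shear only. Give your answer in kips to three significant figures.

73.1 kips

A_b = π × 0.875² / 4 = 0.6013 in².
R_n = F_nv · A_b · n · n_s = 54 × 0.6013 × 3 × 1 = 97.41 kips.
Design strength φR_n = 0.75 × 97.41 = 73.1 kips.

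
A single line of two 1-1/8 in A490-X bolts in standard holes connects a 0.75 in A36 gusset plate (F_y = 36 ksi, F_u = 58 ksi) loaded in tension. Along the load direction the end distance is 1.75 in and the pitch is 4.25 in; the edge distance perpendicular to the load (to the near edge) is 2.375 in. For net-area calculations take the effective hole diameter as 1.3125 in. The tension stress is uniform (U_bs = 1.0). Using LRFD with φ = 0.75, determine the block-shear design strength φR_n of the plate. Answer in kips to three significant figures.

Shear plane L_v = 1.75 + 1·4.25 = 6 in; A_gv = 6 × 0.75 = 4.5 in².
A_nv = (6 − 1.5·1.3125) × 0.75 = 3.023 in².
A_nt = (2.375 − 0.5·1.3125) × 0.75 = 1.289 in².
0.6 F_u A_nv = 105.2 kips; 0.6 F_y A_gv = 97.2 kips → shear yielding governs the shear term.
R_n = 97.2 + 1.0 × 58 × 1.289 = 172 kips.
Design strength φR_n = 0.75 × 172 = 129 kips.

129 kips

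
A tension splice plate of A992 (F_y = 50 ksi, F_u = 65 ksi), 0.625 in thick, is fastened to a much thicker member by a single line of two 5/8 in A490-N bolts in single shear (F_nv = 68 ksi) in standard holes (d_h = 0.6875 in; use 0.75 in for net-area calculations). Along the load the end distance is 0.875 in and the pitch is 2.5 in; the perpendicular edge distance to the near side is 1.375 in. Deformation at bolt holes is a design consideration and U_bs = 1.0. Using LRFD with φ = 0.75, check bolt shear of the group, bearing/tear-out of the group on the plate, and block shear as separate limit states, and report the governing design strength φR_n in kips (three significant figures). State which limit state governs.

31.3 kips (bolt shear governs)

Bolt shear: A_b = π·0.625²/4 = 0.3068 in²; R_n = 68 × 0.3068 × 2 × 1 = 41.72 kips → 0.75 × 41.72 = 31.3 kips.
Bearing: edge l_c = 0.5312, r_n = 25.9 kips; interior l_c = 1.812, r_n = 60.94 kips; R_n = 25.9 + 1·60.94 = 86.84 kips → 65.1 kips.
Block shear: A_gv = 2.109, A_nv = 1.406, A_nt = 0.625 in²; R_n = min(0.6F_uA_nv, 0.6F_yA_gv) + U_bs·F_u·A_nt = 95.47 kips → 71.6 kips.
Bolt shear governs: 31.3 kips.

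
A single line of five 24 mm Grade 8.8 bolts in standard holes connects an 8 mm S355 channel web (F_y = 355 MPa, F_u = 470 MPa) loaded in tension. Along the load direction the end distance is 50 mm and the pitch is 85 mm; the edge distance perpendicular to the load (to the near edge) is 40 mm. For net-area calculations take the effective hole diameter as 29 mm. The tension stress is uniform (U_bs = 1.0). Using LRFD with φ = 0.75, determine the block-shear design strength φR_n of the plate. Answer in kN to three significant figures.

511 kN

Shear plane L_v = 50 + 4·85 = 390 mm; A_gv = 390 × 8 = 3120 mm².
A_nv = (390 − 4.5·29) × 8 = 2076 mm².
A_nt = (40 − 0.5·29) × 8 = 204 mm².
0.6 F_u A_nv = 585.4 kN; 0.6 F_y A_gv = 664.6 kN → shear rupture governs the shear term.
R_n = 585.4 + 1.0 × 470 × 204 / 1000 = 681.3 kN.
Design strength φR_n = 0.75 × 681.3 = 511 kN.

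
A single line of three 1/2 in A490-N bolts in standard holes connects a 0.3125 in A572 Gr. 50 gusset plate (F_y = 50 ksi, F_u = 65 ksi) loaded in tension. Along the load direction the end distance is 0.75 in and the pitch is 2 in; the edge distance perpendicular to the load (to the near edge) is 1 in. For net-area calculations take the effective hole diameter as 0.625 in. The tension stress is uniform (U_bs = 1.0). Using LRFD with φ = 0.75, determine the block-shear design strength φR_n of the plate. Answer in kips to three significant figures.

Shear plane L_v = 0.75 + 2·2 = 4.75 in; A_gv = 4.75 × 0.3125 = 1.484 in².
A_nv = (4.75 − 2.5·0.625) × 0.3125 = 0.9961 in².
A_nt = (1 − 0.5·0.625) × 0.3125 = 0.2148 in².
0.6 F_u A_nv = 38.85 kips; 0.6 F_y A_gv = 44.53 kips → shear rupture governs the shear term.
R_n = 38.85 + 1.0 × 65 × 0.2148 = 52.81 kips.
Design strength φR_n = 0.75 × 52.81 = 39.6 kips.

39.6 kips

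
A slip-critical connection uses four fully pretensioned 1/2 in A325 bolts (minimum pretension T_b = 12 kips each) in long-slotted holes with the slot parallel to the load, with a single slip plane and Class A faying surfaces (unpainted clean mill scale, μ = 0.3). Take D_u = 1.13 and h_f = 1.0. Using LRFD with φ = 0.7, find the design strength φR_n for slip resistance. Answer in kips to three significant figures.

11.4 kips

R_n = μ · D_u · h_f · T_b · n_s · n_b = 0.3 × 1.13 × 1.0 × 12 × 1 × 4 = 16.27 kips.
Design strength φR_n = 0.7 × 16.27 = 11.4 kips.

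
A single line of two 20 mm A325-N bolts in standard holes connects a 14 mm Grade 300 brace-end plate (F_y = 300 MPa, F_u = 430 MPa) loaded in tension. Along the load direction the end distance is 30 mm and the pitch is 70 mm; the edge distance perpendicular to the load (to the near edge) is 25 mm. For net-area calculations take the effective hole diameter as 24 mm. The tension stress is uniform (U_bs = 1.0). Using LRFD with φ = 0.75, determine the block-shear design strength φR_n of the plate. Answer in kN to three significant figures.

Shear plane L_v = 30 + 1·70 = 100 mm; A_gv = 100 × 14 = 1400 mm².
A_nv = (100 − 1.5·24) × 14 = 896 mm².
A_nt = (25 − 0.5·24) × 14 = 182 mm².
0.6 F_u A_nv = 231.2 kN; 0.6 F_y A_gv = 252 kN → shear rupture governs the shear term.
R_n = 231.2 + 1.0 × 430 × 182 / 1000 = 309.4 kN.
Design strength φR_n = 0.75 × 309.4 = 232 kN.

232 kN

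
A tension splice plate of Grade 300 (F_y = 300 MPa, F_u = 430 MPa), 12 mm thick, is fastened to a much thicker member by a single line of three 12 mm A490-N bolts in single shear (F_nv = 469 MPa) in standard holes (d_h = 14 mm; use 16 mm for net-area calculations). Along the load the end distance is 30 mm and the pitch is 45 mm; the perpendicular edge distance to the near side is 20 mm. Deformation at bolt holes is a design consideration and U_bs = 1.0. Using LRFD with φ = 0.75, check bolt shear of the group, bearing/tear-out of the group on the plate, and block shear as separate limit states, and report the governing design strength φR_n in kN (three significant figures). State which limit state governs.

119 kN (bolt shear governs)

Bolt shear: A_b = π·12²/4 = 113.1 mm²; R_n = 469 × 113.1 × 3 × 1 / 1000 = 159.1 kN → 0.75 × 159.1 = 119 kN.
Bearing: edge l_c = 23, r_n = 142.4 kN; interior l_c = 31, r_n = 148.6 kN; R_n = 142.4 + 2·148.6 = 439.6 kN → 330 kN.
Block shear: A_gv = 1440, A_nv = 960, A_nt = 144 mm²; R_n = min(0.6F_uA_nv, 0.6F_yA_gv) + U_bs·F_u·A_nt = 309.6 kN → 232 kN.
Bolt shear governs: 119 kN.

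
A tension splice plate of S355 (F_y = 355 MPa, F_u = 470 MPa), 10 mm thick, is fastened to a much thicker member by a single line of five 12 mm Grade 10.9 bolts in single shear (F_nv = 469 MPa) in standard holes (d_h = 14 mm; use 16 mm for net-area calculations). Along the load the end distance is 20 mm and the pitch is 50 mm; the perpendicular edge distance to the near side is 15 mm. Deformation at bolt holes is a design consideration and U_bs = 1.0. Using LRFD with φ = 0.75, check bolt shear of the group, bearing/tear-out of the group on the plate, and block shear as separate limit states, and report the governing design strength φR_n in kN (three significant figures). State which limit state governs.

Bolt shear: A_b = π·12²/4 = 113.1 mm²; R_n = 469 × 113.1 × 5 × 1 / 1000 = 265.2 kN → 0.75 × 265.2 = 199 kN.
Bearing: edge l_c = 13, r_n = 73.32 kN; interior l_c = 36, r_n = 135.4 kN; R_n = 73.32 + 4·135.4 = 614.8 kN → 461 kN.
Block shear: A_gv = 2200, A_nv = 1480, A_nt = 70 mm²; R_n = min(0.6F_uA_nv, 0.6F_yA_gv) + U_bs·F_u·A_nt = 450.3 kN → 338 kN.
Bolt shear governs: 199 kN.

199 kN (bolt shear governs)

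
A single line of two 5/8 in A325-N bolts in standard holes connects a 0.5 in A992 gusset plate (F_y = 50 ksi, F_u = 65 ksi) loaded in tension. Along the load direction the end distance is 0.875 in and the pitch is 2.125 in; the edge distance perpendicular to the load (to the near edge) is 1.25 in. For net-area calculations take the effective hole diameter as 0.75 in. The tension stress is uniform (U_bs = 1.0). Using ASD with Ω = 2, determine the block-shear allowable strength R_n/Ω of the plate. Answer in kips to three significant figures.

Shear plane L_v = 0.875 + 1·2.125 = 3 in; A_gv = 3 × 0.5 = 1.5 in².
A_nv = (3 − 1.5·0.75) × 0.5 = 0.9375 in².
A_nt = (1.25 − 0.5·0.75) × 0.5 = 0.4375 in².
0.6 F_u A_nv = 36.56 kips; 0.6 F_y A_gv = 45 kips → shear rupture governs the shear term.
R_n = 36.56 + 1.0 × 65 × 0.4375 = 65 kips.
Allowable strength R_n/Ω = 65 / 2 = 32.5 kips.

32.5 kips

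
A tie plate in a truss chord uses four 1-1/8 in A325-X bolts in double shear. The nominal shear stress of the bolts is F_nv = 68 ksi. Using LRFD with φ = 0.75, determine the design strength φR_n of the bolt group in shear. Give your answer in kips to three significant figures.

406 kips

A_b = π × 1.125² / 4 = 0.994 in².
R_n = F_nv · A_b · n · n_s = 68 × 0.994 × 4 × 2 = 540.7 kips.
Design strength φR_n = 0.75 × 540.7 = 406 kips.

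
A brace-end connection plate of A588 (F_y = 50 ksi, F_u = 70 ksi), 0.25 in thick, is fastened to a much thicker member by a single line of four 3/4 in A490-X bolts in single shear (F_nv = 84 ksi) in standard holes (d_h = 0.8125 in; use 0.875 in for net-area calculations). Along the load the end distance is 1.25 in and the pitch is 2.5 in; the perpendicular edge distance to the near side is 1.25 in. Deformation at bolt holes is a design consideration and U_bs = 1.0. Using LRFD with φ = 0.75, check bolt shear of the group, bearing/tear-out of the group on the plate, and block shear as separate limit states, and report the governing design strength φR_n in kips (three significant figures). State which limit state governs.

Bolt shear: A_b = π·0.75²/4 = 0.4418 in²; R_n = 84 × 0.4418 × 4 × 1 = 148.4 kips → 0.75 × 148.4 = 111 kips.
Bearing: edge l_c = 0.8438, r_n = 17.72 kips; interior l_c = 1.688, r_n = 31.5 kips; R_n = 17.72 + 3·31.5 = 112.2 kips → 84.2 kips.
Block shear: A_gv = 2.188, A_nv = 1.422, A_nt = 0.2031 in²; R_n = min(0.6F_uA_nv, 0.6F_yA_gv) + U_bs·F_u·A_nt = 73.94 kips → 55.5 kips.
Block shear governs: 55.5 kips.

55.5 kips (block shear governs)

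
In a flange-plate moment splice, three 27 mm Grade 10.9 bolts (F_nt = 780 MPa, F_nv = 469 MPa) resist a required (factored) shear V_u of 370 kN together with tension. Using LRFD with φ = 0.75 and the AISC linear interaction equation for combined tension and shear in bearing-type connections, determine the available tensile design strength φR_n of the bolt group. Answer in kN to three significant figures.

691 kN

A_b = π·27²/4 = 572.6 mm²; f_rv = 370 × 1000 / (3 × 572.6) = 215.4 MPa.
F'_nt = 1.3 F_nt − (F_nt / φF_nv) f_rv = 1.3·780 − (780/(0.75·469))·215.4 = 536.3 MPa, capped at F_nt → F'_nt = 536.3 MPa.
R_n = F'_nt · A_b · n = 536.3 × 572.6 × 3 / 1000 = 921.2 kN.
Design strength φR_n = 0.75 × 921.2 = 691 kN.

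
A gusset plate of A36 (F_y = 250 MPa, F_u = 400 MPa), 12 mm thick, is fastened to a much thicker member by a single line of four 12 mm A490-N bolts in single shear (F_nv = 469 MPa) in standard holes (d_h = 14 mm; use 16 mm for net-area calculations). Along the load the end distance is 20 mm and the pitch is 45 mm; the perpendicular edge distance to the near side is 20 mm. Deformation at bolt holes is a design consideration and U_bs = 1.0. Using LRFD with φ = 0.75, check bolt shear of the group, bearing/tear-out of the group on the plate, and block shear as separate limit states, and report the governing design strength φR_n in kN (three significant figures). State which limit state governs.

159 kN (bolt shear governs)

Bolt shear: A_b = π·12²/4 = 113.1 mm²; R_n = 469 × 113.1 × 4 × 1 / 1000 = 212.2 kN → 0.75 × 212.2 = 159 kN.
Bearing: edge l_c = 13, r_n = 74.88 kN; interior l_c = 31, r_n = 138.2 kN; R_n = 74.88 + 3·138.2 = 489.6 kN → 367 kN.
Block shear: A_gv = 1860, A_nv = 1188, A_nt = 144 mm²; R_n = min(0.6F_uA_nv, 0.6F_yA_gv) + U_bs·F_u·A_nt = 336.6 kN → 252 kN.
Bolt shear governs: 159 kN.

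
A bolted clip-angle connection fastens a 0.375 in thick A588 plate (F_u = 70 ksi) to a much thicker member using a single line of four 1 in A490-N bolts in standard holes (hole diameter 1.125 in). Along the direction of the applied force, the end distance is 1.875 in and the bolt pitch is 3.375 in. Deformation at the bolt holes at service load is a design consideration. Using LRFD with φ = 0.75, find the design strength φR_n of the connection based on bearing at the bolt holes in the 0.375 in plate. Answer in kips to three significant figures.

Per bolt r_n = 1.2 l_c t F_u ≤ 2.4 d t F_u; upper limit = 2.4 × 1 × 0.375 × 70 = 63 kips.
Edge bolt: l_c = 1.875 − 1.125/2 = 1.312 in → 1.2 × 1.312 × 0.375 × 70 = 41.34 → r_n = 41.34 kips.
Interior bolts: l_c = 3.375 − 1.125 = 2.25 in → 1.2 × 2.25 × 0.375 × 70 = 70.88 → r_n = 63 kips.
R_n = 1 × 41.34 + 3 × 63 = 230.3 kips.
Design strength φR_n = 0.75 × 230.3 = 173 kips.

173 kips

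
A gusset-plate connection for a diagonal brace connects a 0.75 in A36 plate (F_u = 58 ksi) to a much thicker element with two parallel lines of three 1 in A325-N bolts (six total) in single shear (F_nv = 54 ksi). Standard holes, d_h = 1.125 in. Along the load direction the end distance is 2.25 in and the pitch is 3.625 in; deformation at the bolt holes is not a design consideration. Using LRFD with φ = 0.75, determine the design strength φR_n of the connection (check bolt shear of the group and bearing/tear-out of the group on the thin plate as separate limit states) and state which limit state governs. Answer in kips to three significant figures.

191 kips (bolt shear governs)

Bolt shear: A_b = π·1²/4 = 0.7854 in²; R_n = 54 × 0.7854 × 6 × 1 = 254.5 kips → 0.75 × 254.5 = 191 kips.
Bearing (1.5 l_c t F_u ≤ 3.0 d t F_u): upper limit = 3.0·1·0.75·58 = 130.5 kips.
  Edge l_c = 2.25 − 1.125/2 = 1.688 → r_n = 110.1 kips; interior l_c = 3.625 − 1.125 = 2.5 → r_n = 130.5 kips.
  R_n,bearing = 2·110.1 + 4·130.5 = 742.2 kips → 0.75 × 742.2 = 557 kips.
Bolt shear governs: 191 kips.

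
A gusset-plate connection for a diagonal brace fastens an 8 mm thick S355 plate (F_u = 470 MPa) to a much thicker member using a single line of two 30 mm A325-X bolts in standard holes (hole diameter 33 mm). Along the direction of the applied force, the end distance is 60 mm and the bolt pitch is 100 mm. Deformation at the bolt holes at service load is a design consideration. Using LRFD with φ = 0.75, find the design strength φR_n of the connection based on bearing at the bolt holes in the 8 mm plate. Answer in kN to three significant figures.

Per bolt r_n = 1.2 l_c t F_u ≤ 2.4 d t F_u; upper limit = 2.4 × 30 × 8 × 470 / 1000 = 270.7 kN.
Edge bolt: l_c = 60 − 33/2 = 43.5 mm → 1.2 × 43.5 × 8 × 470 / 1000 = 196.3 → r_n = 196.3 kN.
Interior bolts: l_c = 100 − 33 = 67 mm → 1.2 × 67 × 8 × 470 / 1000 = 302.3 → r_n = 270.7 kN.
R_n = 1 × 196.3 + 1 × 270.7 = 467 kN.
Design strength φR_n = 0.75 × 467 = 350 kN.

350 kN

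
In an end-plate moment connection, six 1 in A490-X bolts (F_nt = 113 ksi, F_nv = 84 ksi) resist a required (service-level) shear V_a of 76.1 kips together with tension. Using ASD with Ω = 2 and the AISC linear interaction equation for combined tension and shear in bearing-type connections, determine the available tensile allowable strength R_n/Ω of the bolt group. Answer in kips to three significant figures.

244 kips

A_b = π·1²/4 = 0.7854 in²; f_rv = 76.1 / (6 × 0.7854) = 16.15 ksi.
F'_nt = 1.3 F_nt − (Ω F_nt / F_nv) f_rv = 1.3·113 − (2·113/84)·16.15 = 103.5 ksi, capped at F_nt → F'_nt = 103.5 ksi.
R_n = F'_nt · A_b · n = 103.5 × 0.7854 × 6 = 487.5 kips.
Allowable strength R_n/Ω = 487.5 / 2 = 244 kips.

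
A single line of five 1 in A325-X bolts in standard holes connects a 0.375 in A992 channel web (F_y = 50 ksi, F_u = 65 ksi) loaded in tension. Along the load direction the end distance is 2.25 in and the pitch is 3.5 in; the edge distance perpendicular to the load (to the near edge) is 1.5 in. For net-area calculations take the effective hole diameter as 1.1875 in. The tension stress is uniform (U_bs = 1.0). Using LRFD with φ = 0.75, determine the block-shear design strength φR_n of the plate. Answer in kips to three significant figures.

Shear plane L_v = 2.25 + 4·3.5 = 16.25 in; A_gv = 16.25 × 0.375 = 6.094 in².
A_nv = (16.25 − 4.5·1.1875) × 0.375 = 4.09 in².
A_nt = (1.5 − 0.5·1.1875) × 0.375 = 0.3398 in².
0.6 F_u A_nv = 159.5 kips; 0.6 F_y A_gv = 182.8 kips → shear rupture governs the shear term.
R_n = 159.5 + 1.0 × 65 × 0.3398 = 181.6 kips.
Design strength φR_n = 0.75 × 181.6 = 136 kips.

136 kips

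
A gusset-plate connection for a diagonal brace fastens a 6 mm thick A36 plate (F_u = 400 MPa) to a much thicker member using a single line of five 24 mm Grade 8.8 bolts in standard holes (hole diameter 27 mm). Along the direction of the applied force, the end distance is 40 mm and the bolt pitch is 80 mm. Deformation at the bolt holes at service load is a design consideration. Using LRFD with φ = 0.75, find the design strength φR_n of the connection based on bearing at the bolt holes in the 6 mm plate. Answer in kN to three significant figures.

472 kN

Per bolt r_n = 1.2 l_c t F_u ≤ 2.4 d t F_u; upper limit = 2.4 × 24 × 6 × 400 / 1000 = 138.2 kN.
Edge bolt: l_c = 40 − 27/2 = 26.5 mm → 1.2 × 26.5 × 6 × 400 / 1000 = 76.32 → r_n = 76.32 kN.
Interior bolts: l_c = 80 − 27 = 53 mm → 1.2 × 53 × 6 × 400 / 1000 = 152.6 → r_n = 138.2 kN.
R_n = 1 × 76.32 + 4 × 138.2 = 629.3 kN.
Design strength φR_n = 0.75 × 629.3 = 472 kN.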